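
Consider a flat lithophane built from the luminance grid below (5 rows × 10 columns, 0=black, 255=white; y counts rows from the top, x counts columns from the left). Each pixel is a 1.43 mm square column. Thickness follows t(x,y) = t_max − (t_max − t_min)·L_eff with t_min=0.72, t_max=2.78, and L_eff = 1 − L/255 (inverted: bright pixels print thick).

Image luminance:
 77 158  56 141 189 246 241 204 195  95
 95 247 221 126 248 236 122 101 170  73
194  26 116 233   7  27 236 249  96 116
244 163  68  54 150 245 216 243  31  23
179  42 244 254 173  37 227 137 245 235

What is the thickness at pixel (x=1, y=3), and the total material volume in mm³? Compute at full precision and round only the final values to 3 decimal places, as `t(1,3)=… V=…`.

span = t_max - t_min = 2.78 - 0.72 = 2.060
L(1,3) = 163, L_eff = 1 - 163/255 = 0.360784 (inverted)
t(1,3) = 2.78 - 2.060·0.360784 = 2.037
Σt over all 5·10 pixels = 1257353/12750 ≈ 98.6159216
V = pitch²·Σt = 1.43²·1257353/12750 = 201.660

t(1,3)=2.037 V=201.660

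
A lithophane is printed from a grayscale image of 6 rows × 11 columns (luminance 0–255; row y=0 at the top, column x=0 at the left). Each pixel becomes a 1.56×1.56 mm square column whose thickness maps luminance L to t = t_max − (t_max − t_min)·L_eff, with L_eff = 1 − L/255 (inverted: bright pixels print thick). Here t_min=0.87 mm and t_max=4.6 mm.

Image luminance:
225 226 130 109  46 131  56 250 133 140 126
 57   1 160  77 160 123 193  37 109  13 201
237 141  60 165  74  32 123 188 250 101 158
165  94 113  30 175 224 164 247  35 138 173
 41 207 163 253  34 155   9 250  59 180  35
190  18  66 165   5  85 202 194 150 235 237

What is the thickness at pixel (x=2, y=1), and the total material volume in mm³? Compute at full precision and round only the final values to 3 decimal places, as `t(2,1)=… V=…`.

span = t_max - t_min = 4.6 - 0.87 = 3.730
L(2,1) = 160, L_eff = 1 - 160/255 = 0.372549 (inverted)
t(2,1) = 4.6 - 3.730·0.372549 = 3.210
Σt over all 6·11 pixels = 4717889/25500 ≈ 185.0152549
V = pitch²·Σt = 1.56²·4717889/25500 = 450.253

t(2,1)=3.210 V=450.253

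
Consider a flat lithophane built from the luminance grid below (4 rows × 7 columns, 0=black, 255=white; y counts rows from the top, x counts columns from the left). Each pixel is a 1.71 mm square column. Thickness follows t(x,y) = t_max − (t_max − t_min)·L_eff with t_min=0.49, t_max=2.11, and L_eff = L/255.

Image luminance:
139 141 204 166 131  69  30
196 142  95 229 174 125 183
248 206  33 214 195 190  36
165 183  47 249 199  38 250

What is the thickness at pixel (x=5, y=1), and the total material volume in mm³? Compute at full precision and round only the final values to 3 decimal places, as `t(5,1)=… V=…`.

span = t_max - t_min = 2.11 - 0.49 = 1.620
L(5,1) = 125, L_eff = 125/255 = 0.490196
t(5,1) = 2.11 - 1.620·0.490196 = 1.316
Σt over all 4·7 pixels = 135611/4250 ≈ 31.9084706
V = pitch²·Σt = 1.71²·135611/4250 = 93.304

t(5,1)=1.316 V=93.304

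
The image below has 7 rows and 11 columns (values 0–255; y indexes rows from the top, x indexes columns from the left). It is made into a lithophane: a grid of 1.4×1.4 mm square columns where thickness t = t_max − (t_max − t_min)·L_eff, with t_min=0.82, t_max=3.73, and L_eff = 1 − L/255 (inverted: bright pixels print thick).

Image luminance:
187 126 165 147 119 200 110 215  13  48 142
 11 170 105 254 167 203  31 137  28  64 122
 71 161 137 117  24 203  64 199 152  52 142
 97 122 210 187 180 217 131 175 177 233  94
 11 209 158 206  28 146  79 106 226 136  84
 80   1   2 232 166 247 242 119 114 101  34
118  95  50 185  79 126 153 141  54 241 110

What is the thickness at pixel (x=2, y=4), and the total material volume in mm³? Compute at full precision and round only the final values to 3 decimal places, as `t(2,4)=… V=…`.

t(2,4)=2.623 V=347.157

span = t_max - t_min = 3.73 - 0.82 = 2.910
L(2,4) = 158, L_eff = 1 - 158/255 = 0.380392 (inverted)
t(2,4) = 3.73 - 2.910·0.380392 = 2.623
Σt over all 7·11 pixels = 752763/4250 ≈ 177.1207059
V = pitch²·Σt = 1.4²·752763/4250 = 347.157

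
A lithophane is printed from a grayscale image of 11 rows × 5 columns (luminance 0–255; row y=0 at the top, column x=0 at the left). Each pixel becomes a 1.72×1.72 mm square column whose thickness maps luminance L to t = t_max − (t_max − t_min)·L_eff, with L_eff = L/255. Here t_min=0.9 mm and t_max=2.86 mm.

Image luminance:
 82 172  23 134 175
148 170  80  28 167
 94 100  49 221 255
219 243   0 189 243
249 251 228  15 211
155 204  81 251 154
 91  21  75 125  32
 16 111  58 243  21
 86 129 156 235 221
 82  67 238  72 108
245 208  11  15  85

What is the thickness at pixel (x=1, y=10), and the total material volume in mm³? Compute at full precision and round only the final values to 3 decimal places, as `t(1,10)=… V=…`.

span = t_max - t_min = 2.86 - 0.9 = 1.960
L(1,10) = 208, L_eff = 208/255 = 0.815686
t(1,10) = 2.86 - 1.960·0.815686 = 1.261
Σt over all 11·5 pixels = 1286059/12750 ≈ 100.8673725
V = pitch²·Σt = 1.72²·1286059/12750 = 298.406

t(1,10)=1.261 V=298.406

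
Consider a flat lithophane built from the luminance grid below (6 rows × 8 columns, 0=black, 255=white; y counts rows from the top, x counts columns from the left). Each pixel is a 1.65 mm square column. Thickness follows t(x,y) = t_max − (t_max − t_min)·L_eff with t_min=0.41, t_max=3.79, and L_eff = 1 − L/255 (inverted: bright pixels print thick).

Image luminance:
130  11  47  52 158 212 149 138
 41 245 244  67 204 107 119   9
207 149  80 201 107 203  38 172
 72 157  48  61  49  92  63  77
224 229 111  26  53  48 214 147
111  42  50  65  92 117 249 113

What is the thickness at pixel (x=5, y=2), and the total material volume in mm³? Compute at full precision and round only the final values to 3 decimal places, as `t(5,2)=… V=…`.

t(5,2)=3.101 V=255.663

span = t_max - t_min = 3.79 - 0.41 = 3.380
L(5,2) = 203, L_eff = 1 - 203/255 = 0.203922 (inverted)
t(5,2) = 3.79 - 3.380·0.203922 = 3.101
Σt over all 6·8 pixels = 119732/1275 ≈ 93.9074510
V = pitch²·Σt = 1.65²·119732/1275 = 255.663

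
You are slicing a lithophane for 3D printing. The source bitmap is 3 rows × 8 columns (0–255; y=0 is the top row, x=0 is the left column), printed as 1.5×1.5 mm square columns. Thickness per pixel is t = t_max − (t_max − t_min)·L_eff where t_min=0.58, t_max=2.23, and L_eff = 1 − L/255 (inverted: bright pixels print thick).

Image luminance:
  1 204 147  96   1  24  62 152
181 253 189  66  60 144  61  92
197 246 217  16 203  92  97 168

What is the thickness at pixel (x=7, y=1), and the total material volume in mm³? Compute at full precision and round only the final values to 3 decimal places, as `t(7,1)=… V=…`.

span = t_max - t_min = 2.23 - 0.58 = 1.650
L(7,1) = 92, L_eff = 1 - 92/255 = 0.639216 (inverted)
t(7,1) = 2.23 - 1.650·0.639216 = 1.175
Σt over all 3·8 pixels = 56323/1700 ≈ 33.1311765
V = pitch²·Σt = 1.5²·56323/1700 = 74.545

t(7,1)=1.175 V=74.545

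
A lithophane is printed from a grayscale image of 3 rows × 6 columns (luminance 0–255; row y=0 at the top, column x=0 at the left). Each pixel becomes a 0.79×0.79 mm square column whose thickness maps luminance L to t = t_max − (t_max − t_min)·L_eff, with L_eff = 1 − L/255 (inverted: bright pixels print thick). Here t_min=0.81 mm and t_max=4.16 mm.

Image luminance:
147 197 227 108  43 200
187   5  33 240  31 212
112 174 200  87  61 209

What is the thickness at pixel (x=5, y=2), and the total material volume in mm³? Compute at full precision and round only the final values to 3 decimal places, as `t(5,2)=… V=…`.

span = t_max - t_min = 4.16 - 0.81 = 3.350
L(5,2) = 209, L_eff = 1 - 209/255 = 0.180392 (inverted)
t(5,2) = 4.16 - 3.350·0.180392 = 3.556
Σt over all 3·6 pixels = 240049/5100 ≈ 47.0684314
V = pitch²·Σt = 0.79²·240049/5100 = 29.375

t(5,2)=3.556 V=29.375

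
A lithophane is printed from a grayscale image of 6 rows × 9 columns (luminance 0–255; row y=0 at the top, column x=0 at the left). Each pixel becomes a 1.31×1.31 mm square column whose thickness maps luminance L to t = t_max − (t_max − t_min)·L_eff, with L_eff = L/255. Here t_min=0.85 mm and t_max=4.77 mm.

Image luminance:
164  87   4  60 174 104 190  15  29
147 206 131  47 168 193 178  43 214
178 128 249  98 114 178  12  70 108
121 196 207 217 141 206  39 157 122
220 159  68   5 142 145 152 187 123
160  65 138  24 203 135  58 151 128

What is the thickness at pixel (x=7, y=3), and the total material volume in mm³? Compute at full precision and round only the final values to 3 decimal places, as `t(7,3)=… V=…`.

t(7,3)=2.357 V=258.475

span = t_max - t_min = 4.77 - 0.85 = 3.920
L(7,3) = 157, L_eff = 157/255 = 0.615686
t(7,3) = 4.77 - 3.920·0.615686 = 2.357
Σt over all 6·9 pixels = 1920377/12750 ≈ 150.6178039
V = pitch²·Σt = 1.31²·1920377/12750 = 258.475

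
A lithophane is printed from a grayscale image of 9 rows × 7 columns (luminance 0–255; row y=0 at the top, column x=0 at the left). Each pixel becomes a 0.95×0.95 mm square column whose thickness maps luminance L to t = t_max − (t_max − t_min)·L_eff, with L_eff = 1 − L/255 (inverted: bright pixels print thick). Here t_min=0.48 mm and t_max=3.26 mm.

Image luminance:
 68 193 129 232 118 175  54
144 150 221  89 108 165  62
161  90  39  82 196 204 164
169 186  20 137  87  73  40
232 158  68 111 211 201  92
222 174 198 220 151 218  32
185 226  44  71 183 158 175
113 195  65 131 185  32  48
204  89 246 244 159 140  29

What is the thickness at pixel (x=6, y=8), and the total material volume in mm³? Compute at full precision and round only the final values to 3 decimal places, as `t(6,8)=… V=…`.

t(6,8)=0.796 V=113.540

span = t_max - t_min = 3.26 - 0.48 = 2.780
L(6,8) = 29, L_eff = 1 - 29/255 = 0.886275 (inverted)
t(6,8) = 3.26 - 2.780·0.886275 = 0.796
Σt over all 9·7 pixels = 267339/2125 ≈ 125.8065882
V = pitch²·Σt = 0.95²·267339/2125 = 113.540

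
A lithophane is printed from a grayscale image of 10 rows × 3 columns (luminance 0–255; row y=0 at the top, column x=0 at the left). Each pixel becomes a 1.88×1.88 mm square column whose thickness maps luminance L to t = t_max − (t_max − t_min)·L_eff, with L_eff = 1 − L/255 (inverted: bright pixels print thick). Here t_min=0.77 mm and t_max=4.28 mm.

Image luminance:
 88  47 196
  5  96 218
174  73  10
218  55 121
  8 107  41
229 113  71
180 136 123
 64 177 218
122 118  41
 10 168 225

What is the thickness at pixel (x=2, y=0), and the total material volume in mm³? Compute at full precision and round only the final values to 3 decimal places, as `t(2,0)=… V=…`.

t(2,0)=3.468 V=249.584

span = t_max - t_min = 4.28 - 0.77 = 3.510
L(2,0) = 196, L_eff = 1 - 196/255 = 0.231373 (inverted)
t(2,0) = 4.28 - 3.510·0.231373 = 3.468
Σt over all 10·3 pixels = 300117/4250 ≈ 70.6157647
V = pitch²·Σt = 1.88²·300117/4250 = 249.584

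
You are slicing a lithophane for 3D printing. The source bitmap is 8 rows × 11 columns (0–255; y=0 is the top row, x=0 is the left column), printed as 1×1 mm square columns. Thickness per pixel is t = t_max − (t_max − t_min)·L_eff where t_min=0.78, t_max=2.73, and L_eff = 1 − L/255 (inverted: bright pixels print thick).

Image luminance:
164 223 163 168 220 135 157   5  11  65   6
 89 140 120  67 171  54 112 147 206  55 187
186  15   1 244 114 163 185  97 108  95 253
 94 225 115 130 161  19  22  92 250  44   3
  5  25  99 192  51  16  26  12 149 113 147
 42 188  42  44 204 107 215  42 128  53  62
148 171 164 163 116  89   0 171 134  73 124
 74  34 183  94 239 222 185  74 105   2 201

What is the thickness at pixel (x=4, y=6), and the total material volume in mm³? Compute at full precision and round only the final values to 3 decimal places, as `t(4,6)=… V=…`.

span = t_max - t_min = 2.73 - 0.78 = 1.950
L(4,6) = 116, L_eff = 1 - 116/255 = 0.545098 (inverted)
t(4,6) = 2.73 - 1.950·0.545098 = 1.667
Σt over all 8·11 pixels = 49361/340 ≈ 145.1794118
V = pitch²·Σt = 1²·49361/340 = 145.179

t(4,6)=1.667 V=145.179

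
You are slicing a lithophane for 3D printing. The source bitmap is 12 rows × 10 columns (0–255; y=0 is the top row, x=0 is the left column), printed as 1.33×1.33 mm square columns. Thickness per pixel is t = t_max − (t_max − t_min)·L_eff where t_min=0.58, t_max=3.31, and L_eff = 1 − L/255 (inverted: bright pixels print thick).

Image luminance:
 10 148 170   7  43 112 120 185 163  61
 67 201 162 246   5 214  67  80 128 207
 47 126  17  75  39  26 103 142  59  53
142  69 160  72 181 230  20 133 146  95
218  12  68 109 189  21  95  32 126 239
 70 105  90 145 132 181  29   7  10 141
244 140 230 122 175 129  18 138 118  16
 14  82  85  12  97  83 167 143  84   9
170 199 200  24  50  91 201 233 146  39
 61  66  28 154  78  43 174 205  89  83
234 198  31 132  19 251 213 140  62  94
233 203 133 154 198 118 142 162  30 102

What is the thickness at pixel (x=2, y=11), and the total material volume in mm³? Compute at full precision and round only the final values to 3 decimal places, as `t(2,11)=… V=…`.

span = t_max - t_min = 3.31 - 0.58 = 2.730
L(2,11) = 133, L_eff = 1 - 133/255 = 0.478431 (inverted)
t(2,11) = 3.31 - 2.730·0.478431 = 2.004
Σt over all 12·10 pixels = 1832749/8500 ≈ 215.6175294
V = pitch²·Σt = 1.33²·1832749/8500 = 381.406

t(2,11)=2.004 V=381.406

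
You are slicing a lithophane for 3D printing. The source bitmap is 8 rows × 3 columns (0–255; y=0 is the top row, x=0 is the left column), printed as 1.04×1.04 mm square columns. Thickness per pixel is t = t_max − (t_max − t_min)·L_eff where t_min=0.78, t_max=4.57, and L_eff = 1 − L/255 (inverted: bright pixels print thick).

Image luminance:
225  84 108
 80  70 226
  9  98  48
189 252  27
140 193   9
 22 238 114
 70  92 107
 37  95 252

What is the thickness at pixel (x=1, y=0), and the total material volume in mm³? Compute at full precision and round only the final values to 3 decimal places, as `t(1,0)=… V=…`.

t(1,0)=2.028 V=65.018

span = t_max - t_min = 4.57 - 0.78 = 3.790
L(1,0) = 84, L_eff = 1 - 84/255 = 0.670588 (inverted)
t(1,0) = 4.57 - 3.790·0.670588 = 2.028
Σt over all 8·3 pixels = 12263/204 ≈ 60.1127451
V = pitch²·Σt = 1.04²·12263/204 = 65.018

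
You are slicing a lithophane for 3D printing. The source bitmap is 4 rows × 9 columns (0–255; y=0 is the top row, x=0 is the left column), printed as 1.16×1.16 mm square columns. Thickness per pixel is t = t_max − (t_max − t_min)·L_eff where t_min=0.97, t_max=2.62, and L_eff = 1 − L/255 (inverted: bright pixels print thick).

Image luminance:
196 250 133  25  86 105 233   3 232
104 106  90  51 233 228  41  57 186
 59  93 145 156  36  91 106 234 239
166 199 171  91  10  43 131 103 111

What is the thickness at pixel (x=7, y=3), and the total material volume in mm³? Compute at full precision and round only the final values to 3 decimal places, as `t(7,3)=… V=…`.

span = t_max - t_min = 2.62 - 0.97 = 1.650
L(7,3) = 103, L_eff = 1 - 103/255 = 0.596078 (inverted)
t(7,3) = 2.62 - 1.650·0.596078 = 1.636
Σt over all 4·9 pixels = 109337/1700 ≈ 64.3158824
V = pitch²·Σt = 1.16²·109337/1700 = 86.543

t(7,3)=1.636 V=86.543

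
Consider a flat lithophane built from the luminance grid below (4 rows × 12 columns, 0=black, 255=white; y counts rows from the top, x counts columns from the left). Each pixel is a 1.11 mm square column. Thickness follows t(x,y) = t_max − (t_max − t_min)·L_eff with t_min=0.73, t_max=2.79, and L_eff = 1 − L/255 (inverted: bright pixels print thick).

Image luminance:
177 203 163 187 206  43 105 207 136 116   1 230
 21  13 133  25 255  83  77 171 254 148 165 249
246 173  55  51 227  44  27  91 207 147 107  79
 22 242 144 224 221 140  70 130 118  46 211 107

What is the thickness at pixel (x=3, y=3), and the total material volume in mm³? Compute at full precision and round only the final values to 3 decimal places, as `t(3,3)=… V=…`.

span = t_max - t_min = 2.79 - 0.73 = 2.060
L(3,3) = 224, L_eff = 1 - 224/255 = 0.121569 (inverted)
t(3,3) = 2.79 - 2.060·0.121569 = 2.540
Σt over all 4·12 pixels = 1115951/12750 ≈ 87.5255686
V = pitch²·Σt = 1.11²·1115951/12750 = 107.840

t(3,3)=2.540 V=107.840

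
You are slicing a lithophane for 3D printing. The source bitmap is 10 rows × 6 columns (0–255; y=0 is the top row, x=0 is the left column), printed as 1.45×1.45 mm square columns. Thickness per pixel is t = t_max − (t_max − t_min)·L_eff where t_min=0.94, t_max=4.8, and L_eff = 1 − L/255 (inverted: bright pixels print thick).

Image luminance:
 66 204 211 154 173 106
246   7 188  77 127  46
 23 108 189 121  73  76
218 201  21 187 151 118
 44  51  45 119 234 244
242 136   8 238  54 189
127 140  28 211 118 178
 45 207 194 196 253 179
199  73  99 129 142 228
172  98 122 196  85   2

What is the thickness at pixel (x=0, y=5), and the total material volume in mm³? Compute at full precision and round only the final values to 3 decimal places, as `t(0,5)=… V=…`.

span = t_max - t_min = 4.8 - 0.94 = 3.860
L(0,5) = 242, L_eff = 1 - 242/255 = 0.050980 (inverted)
t(0,5) = 4.8 - 3.860·0.050980 = 4.603
Σt over all 10·6 pixels = 1142744/6375 ≈ 179.2539608
V = pitch²·Σt = 1.45²·1142744/6375 = 376.881

t(0,5)=4.603 V=376.881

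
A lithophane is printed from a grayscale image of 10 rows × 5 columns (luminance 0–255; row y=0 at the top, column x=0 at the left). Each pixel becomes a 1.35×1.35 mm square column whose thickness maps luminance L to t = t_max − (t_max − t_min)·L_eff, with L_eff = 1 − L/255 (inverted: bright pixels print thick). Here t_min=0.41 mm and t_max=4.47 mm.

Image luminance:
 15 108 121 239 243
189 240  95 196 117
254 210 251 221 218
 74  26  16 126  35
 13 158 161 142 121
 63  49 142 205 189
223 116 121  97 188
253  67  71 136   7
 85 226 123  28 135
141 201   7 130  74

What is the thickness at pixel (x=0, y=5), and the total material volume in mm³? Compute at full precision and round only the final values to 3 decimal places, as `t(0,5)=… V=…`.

t(0,5)=1.413 V=230.789

span = t_max - t_min = 4.47 - 0.41 = 4.060
L(0,5) = 63, L_eff = 1 - 63/255 = 0.752941 (inverted)
t(0,5) = 4.47 - 4.060·0.752941 = 1.413
Σt over all 10·5 pixels = 538191/4250 ≈ 126.6331765
V = pitch²·Σt = 1.35²·538191/4250 = 230.789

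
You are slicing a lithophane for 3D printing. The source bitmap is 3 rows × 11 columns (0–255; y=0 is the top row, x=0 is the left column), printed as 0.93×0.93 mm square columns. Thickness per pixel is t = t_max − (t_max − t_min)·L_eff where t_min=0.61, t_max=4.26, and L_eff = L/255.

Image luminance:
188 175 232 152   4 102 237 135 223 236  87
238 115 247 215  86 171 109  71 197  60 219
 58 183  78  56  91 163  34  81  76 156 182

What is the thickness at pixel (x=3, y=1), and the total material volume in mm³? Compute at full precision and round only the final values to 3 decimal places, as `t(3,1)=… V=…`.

span = t_max - t_min = 4.26 - 0.61 = 3.650
L(3,1) = 215, L_eff = 215/255 = 0.843137
t(3,1) = 4.26 - 3.650·0.843137 = 1.183
Σt over all 3·11 pixels = 376997/5100 ≈ 73.9209804
V = pitch²·Σt = 0.93²·376997/5100 = 63.934

t(3,1)=1.183 V=63.934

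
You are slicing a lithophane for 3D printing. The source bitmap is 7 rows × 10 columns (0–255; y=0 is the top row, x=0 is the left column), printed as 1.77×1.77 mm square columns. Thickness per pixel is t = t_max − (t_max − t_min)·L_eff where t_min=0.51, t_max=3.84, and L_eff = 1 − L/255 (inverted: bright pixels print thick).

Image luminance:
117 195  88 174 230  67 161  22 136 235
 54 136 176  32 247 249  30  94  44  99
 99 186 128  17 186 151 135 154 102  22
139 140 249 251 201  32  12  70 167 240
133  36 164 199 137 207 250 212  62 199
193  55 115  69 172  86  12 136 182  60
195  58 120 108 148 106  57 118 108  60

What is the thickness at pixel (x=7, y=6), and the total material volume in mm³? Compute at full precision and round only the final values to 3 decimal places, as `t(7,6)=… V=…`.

t(7,6)=2.051 V=481.034

span = t_max - t_min = 3.84 - 0.51 = 3.330
L(7,6) = 118, L_eff = 1 - 118/255 = 0.537255 (inverted)
t(7,6) = 3.84 - 3.330·0.537255 = 2.051
Σt over all 7·10 pixels = 652557/4250 ≈ 153.5428235
V = pitch²·Σt = 1.77²·652557/4250 = 481.034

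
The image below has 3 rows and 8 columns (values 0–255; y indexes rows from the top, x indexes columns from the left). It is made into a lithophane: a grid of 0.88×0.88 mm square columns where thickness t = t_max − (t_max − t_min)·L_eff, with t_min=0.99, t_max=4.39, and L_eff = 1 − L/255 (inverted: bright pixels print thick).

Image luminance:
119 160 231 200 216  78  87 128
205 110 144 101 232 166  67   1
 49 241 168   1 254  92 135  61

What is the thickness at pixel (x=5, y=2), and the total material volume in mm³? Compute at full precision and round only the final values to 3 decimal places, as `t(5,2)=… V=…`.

t(5,2)=2.217 V=51.916

span = t_max - t_min = 4.39 - 0.99 = 3.400
L(5,2) = 92, L_eff = 1 - 92/255 = 0.639216 (inverted)
t(5,2) = 4.39 - 3.400·0.639216 = 2.217
Σt over all 3·8 pixels = 67.04
V = pitch²·Σt = 0.88²·67.04 = 51.916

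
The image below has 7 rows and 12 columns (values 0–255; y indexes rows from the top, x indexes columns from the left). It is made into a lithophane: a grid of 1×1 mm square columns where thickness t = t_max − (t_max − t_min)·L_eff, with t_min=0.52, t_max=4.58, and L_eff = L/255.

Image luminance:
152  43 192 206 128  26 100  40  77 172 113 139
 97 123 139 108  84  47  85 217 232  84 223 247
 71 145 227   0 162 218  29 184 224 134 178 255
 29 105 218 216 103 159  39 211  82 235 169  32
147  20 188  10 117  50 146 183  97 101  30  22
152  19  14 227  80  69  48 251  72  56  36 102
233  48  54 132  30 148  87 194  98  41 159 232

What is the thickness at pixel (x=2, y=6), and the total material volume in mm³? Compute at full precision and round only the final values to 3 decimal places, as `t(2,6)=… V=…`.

span = t_max - t_min = 4.58 - 0.52 = 4.060
L(2,6) = 54, L_eff = 54/255 = 0.211765
t(2,6) = 4.58 - 4.060·0.211765 = 3.720
Σt over all 7·12 pixels = 1418102/6375 ≈ 222.4473725
V = pitch²·Σt = 1²·1418102/6375 = 222.447

t(2,6)=3.720 V=222.447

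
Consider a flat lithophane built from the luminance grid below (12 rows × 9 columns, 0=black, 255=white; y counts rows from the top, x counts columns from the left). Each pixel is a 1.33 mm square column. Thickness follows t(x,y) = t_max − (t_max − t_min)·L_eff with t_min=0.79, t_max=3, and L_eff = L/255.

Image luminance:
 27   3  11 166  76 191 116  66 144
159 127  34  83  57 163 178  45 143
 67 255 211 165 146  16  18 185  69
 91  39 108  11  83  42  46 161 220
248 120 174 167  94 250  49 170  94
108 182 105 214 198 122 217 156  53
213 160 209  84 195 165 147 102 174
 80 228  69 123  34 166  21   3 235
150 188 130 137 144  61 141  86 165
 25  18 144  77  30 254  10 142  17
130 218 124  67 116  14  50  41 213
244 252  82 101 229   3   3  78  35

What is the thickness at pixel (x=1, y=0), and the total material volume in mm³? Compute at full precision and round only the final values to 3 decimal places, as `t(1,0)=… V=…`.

span = t_max - t_min = 3 - 0.79 = 2.210
L(1,0) = 3, L_eff = 3/255 = 0.011765
t(1,0) = 3 - 2.210·0.011765 = 2.974
Σt over all 12·9 pixels = 31999/150 ≈ 213.3266667
V = pitch²·Σt = 1.33²·31999/150 = 377.354

t(1,0)=2.974 V=377.354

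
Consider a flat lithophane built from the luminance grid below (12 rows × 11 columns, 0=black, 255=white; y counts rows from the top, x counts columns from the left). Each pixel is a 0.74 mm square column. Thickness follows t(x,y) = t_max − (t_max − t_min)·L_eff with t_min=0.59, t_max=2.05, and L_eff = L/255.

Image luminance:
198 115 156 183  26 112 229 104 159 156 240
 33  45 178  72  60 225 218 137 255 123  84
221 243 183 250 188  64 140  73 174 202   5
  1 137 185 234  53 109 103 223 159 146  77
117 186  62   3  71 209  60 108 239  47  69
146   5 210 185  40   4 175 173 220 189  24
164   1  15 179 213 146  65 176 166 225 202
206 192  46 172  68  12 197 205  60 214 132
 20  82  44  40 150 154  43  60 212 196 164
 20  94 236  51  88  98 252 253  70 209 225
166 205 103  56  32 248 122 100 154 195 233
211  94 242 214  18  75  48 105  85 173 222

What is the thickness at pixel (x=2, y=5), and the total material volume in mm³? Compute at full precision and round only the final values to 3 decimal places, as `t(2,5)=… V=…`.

span = t_max - t_min = 2.05 - 0.59 = 1.460
L(2,5) = 210, L_eff = 210/255 = 0.823529
t(2,5) = 2.05 - 1.460·0.823529 = 0.848
Σt over all 12·11 pixels = 1077638/6375 ≈ 169.0412549
V = pitch²·Σt = 0.74²·1077638/6375 = 92.567

t(2,5)=0.848 V=92.567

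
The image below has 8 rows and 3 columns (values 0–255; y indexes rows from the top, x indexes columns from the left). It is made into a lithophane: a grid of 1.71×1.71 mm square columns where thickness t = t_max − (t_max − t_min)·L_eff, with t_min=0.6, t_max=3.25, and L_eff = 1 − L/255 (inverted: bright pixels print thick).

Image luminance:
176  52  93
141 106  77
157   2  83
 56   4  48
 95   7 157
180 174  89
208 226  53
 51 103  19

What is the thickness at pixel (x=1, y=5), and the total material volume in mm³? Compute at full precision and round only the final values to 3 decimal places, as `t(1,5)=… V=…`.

span = t_max - t_min = 3.25 - 0.6 = 2.650
L(1,5) = 174, L_eff = 1 - 174/255 = 0.317647 (inverted)
t(1,5) = 3.25 - 2.650·0.317647 = 2.408
Σt over all 8·3 pixels = 198361/5100 ≈ 38.8943137
V = pitch²·Σt = 1.71²·198361/5100 = 113.731

t(1,5)=2.408 V=113.731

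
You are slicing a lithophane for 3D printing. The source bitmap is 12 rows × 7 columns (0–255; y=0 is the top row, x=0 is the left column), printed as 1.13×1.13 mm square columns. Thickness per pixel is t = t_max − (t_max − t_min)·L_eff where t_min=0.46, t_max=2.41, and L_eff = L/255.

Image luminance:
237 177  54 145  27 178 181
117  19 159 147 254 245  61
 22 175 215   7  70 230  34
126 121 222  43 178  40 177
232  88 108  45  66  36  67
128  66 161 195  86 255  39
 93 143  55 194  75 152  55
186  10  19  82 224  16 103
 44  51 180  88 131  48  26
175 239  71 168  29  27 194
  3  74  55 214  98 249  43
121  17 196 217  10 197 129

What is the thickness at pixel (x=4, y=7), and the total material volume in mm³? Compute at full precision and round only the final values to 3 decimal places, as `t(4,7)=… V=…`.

t(4,7)=0.697 V=163.448

span = t_max - t_min = 2.41 - 0.46 = 1.950
L(4,7) = 224, L_eff = 224/255 = 0.878431
t(4,7) = 2.41 - 1.950·0.878431 = 0.697
Σt over all 12·7 pixels = 108803/850 ≈ 128.0035294
V = pitch²·Σt = 1.13²·108803/850 = 163.448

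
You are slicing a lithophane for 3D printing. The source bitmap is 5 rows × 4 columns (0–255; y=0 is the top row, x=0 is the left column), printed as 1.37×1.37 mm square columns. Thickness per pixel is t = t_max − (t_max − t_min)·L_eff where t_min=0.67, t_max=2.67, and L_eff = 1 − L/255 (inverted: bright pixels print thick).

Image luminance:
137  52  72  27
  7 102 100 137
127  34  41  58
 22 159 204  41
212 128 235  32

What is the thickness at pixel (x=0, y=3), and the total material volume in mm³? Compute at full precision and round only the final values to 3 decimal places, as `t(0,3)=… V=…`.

t(0,3)=0.843 V=53.517

span = t_max - t_min = 2.67 - 0.67 = 2.000
L(0,3) = 22, L_eff = 1 - 22/255 = 0.913725 (inverted)
t(0,3) = 2.67 - 2.000·0.913725 = 0.843
Σt over all 5·4 pixels = 7271/255 ≈ 28.5137255
V = pitch²·Σt = 1.37²·7271/255 = 53.517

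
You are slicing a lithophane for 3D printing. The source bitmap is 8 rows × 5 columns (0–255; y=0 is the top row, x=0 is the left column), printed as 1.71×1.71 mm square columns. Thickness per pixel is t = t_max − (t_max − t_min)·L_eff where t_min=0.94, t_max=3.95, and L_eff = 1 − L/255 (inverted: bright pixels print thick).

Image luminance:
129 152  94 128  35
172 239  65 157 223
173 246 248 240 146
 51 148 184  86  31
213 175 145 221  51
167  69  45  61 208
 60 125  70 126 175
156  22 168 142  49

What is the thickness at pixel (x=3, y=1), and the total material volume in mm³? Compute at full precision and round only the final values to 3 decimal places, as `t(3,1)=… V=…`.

t(3,1)=2.793 V=296.159

span = t_max - t_min = 3.95 - 0.94 = 3.010
L(3,1) = 157, L_eff = 1 - 157/255 = 0.384314 (inverted)
t(3,1) = 3.95 - 3.010·0.384314 = 2.793
Σt over all 8·5 pixels = 516539/5100 ≈ 101.2821569
V = pitch²·Σt = 1.71²·516539/5100 = 296.159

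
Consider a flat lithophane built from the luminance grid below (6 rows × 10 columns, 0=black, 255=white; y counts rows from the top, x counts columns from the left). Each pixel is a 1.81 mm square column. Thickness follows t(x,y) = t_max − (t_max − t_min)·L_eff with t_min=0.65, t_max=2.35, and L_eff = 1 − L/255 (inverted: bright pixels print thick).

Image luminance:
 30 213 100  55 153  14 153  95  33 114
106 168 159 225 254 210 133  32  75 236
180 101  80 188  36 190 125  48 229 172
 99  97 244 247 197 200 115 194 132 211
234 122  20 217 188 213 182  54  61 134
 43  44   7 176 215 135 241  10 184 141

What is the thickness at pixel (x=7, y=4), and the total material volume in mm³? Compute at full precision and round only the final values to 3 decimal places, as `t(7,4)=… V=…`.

span = t_max - t_min = 2.35 - 0.65 = 1.700
L(7,4) = 54, L_eff = 1 - 54/255 = 0.788235 (inverted)
t(7,4) = 2.35 - 1.700·0.788235 = 1.010
Σt over all 6·10 pixels = 7057/75 ≈ 94.0933333
V = pitch²·Σt = 1.81²·7057/75 = 308.259

t(7,4)=1.010 V=308.259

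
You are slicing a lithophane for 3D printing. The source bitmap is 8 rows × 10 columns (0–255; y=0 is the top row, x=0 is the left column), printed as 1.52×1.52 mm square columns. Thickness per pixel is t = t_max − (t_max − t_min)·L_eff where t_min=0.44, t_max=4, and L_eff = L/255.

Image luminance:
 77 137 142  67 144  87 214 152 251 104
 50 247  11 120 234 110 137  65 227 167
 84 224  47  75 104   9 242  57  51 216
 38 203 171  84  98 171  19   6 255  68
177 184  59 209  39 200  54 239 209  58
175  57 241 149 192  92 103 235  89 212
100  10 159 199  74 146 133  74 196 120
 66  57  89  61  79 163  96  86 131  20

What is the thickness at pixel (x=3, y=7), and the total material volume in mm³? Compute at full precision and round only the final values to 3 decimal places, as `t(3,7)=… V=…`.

span = t_max - t_min = 4 - 0.44 = 3.560
L(3,7) = 61, L_eff = 61/255 = 0.239216
t(3,7) = 4 - 3.560·0.239216 = 3.148
Σt over all 8·10 pixels = 1150267/6375 ≈ 180.4340392
V = pitch²·Σt = 1.52²·1150267/6375 = 416.875

t(3,7)=3.148 V=416.875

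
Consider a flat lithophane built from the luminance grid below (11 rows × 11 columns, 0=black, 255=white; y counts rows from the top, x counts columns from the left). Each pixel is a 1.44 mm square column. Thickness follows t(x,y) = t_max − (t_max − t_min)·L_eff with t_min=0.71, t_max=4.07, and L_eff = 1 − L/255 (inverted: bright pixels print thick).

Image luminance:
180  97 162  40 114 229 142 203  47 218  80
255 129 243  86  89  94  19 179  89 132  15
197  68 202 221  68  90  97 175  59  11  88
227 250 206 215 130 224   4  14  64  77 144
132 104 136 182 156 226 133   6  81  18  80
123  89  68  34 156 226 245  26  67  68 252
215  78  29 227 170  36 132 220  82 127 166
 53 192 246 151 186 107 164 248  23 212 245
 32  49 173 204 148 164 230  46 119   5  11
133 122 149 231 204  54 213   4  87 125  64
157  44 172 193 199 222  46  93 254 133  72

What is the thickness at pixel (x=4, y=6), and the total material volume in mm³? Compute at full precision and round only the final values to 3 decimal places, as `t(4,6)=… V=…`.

t(4,6)=2.950 V=608.257

span = t_max - t_min = 4.07 - 0.71 = 3.360
L(4,6) = 170, L_eff = 1 - 170/255 = 0.333333 (inverted)
t(4,6) = 4.07 - 3.360·0.333333 = 2.950
Σt over all 11·11 pixels = 293.334
V = pitch²·Σt = 1.44²·293.334 = 608.257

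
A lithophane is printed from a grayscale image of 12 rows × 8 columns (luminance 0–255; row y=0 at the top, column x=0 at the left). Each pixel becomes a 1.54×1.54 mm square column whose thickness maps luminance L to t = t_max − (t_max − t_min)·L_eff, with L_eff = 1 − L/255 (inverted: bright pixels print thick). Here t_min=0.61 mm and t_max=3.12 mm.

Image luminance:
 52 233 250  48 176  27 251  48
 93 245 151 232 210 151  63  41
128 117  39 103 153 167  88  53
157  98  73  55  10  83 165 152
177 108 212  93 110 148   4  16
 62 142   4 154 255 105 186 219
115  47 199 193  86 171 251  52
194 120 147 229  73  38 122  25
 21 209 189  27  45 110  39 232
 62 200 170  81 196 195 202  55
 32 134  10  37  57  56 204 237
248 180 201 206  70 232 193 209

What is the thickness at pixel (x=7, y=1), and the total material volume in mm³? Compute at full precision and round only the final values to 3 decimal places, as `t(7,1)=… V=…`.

span = t_max - t_min = 3.12 - 0.61 = 2.510
L(7,1) = 41, L_eff = 1 - 41/255 = 0.839216 (inverted)
t(7,1) = 3.12 - 2.510·0.839216 = 1.014
Σt over all 12·8 pixels = 67391/375 ≈ 179.7093333
V = pitch²·Σt = 1.54²·67391/375 = 426.199

t(7,1)=1.014 V=426.199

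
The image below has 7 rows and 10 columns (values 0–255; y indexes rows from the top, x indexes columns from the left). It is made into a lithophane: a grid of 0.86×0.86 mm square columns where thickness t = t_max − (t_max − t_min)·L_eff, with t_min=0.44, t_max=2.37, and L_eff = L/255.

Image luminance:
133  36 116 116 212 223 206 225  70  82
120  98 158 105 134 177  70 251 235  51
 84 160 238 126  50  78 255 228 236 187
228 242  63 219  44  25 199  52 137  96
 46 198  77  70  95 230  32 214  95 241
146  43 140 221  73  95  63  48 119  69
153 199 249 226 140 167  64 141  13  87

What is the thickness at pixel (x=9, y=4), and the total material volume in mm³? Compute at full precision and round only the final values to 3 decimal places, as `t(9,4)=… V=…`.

t(9,4)=0.546 V=69.415

span = t_max - t_min = 2.37 - 0.44 = 1.930
L(9,4) = 241, L_eff = 241/255 = 0.945098
t(9,4) = 2.37 - 1.930·0.945098 = 0.546
Σt over all 7·10 pixels = 797761/8500 ≈ 93.8542353
V = pitch²·Σt = 0.86²·797761/8500 = 69.415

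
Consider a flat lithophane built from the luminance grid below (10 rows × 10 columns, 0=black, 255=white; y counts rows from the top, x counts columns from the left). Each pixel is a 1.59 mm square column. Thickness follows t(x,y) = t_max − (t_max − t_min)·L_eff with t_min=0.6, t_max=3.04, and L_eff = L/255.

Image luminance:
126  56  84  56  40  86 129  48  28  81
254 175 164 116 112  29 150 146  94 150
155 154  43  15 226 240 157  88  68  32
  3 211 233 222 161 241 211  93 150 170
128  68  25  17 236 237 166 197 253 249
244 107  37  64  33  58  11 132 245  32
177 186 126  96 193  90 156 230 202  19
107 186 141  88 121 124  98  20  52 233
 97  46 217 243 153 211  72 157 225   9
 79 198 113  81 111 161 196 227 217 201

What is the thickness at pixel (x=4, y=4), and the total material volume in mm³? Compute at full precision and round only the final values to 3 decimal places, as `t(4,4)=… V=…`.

t(4,4)=0.782 V=449.349

span = t_max - t_min = 3.04 - 0.6 = 2.440
L(4,4) = 236, L_eff = 236/255 = 0.925490
t(4,4) = 3.04 - 2.440·0.925490 = 0.782
Σt over all 10·10 pixels = 226621/1275 ≈ 177.7419608
V = pitch²·Σt = 1.59²·226621/1275 = 449.349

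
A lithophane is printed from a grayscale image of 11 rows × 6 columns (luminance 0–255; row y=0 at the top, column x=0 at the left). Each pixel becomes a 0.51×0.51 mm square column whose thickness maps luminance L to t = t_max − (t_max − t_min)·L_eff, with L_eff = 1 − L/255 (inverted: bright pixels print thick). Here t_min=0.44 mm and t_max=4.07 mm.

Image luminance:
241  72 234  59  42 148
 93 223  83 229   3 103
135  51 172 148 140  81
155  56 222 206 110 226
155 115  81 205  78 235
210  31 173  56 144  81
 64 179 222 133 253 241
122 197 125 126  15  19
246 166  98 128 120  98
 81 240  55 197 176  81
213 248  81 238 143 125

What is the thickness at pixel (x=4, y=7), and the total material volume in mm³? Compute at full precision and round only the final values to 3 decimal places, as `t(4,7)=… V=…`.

span = t_max - t_min = 4.07 - 0.44 = 3.630
L(4,7) = 15, L_eff = 1 - 15/255 = 0.941176 (inverted)
t(4,7) = 4.07 - 3.630·0.941176 = 0.654
Σt over all 11·6 pixels = 681593/4250 ≈ 160.3748235
V = pitch²·Σt = 0.51²·681593/4250 = 41.713

t(4,7)=0.654 V=41.713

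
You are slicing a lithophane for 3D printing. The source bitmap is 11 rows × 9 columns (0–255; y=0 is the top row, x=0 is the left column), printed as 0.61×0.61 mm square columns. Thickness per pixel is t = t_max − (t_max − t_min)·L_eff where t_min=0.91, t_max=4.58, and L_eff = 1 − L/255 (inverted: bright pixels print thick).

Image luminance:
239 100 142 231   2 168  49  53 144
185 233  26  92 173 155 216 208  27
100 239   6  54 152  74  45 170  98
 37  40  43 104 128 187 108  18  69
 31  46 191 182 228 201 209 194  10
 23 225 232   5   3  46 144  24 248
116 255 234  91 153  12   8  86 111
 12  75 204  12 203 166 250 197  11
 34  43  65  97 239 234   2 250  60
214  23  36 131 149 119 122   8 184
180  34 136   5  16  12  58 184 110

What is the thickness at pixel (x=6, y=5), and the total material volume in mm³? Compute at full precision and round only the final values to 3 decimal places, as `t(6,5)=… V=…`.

span = t_max - t_min = 4.58 - 0.91 = 3.670
L(6,5) = 144, L_eff = 1 - 144/255 = 0.435294 (inverted)
t(6,5) = 4.58 - 3.670·0.435294 = 2.982
Σt over all 11·9 pixels = 2147887/8500 ≈ 252.6925882
V = pitch²·Σt = 0.61²·2147887/8500 = 94.027

t(6,5)=2.982 V=94.027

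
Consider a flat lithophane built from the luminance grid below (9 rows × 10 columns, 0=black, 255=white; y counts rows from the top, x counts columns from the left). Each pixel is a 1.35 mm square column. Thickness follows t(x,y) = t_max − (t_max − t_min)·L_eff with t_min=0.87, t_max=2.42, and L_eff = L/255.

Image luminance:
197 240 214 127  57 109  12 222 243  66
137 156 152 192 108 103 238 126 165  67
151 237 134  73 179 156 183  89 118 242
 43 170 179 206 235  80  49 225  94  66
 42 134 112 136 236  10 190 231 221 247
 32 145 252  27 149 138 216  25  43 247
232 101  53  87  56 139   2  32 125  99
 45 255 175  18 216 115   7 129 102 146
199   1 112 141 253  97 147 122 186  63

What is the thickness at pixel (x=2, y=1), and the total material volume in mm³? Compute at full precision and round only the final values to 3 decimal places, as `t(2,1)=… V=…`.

t(2,1)=1.496 V=262.587

span = t_max - t_min = 2.42 - 0.87 = 1.550
L(2,1) = 152, L_eff = 152/255 = 0.596078
t(2,1) = 2.42 - 1.550·0.596078 = 1.496
Σt over all 9·10 pixels = 183703/1275 ≈ 144.0807843
V = pitch²·Σt = 1.35²·183703/1275 = 262.587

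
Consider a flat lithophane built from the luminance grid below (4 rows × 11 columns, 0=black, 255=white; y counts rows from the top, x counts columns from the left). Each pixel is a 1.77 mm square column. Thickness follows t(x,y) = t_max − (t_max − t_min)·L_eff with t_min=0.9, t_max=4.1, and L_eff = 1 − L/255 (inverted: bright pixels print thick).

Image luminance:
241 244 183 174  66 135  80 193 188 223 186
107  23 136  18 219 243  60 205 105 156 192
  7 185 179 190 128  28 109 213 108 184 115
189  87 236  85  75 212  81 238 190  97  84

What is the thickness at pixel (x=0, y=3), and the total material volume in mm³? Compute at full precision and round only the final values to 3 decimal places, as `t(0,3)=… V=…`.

t(0,3)=3.272 V=375.560

span = t_max - t_min = 4.1 - 0.9 = 3.200
L(0,3) = 189, L_eff = 1 - 189/255 = 0.258824 (inverted)
t(0,3) = 4.1 - 3.200·0.258824 = 3.272
Σt over all 4·11 pixels = 152842/1275 ≈ 119.8760784
V = pitch²·Σt = 1.77²·152842/1275 = 375.560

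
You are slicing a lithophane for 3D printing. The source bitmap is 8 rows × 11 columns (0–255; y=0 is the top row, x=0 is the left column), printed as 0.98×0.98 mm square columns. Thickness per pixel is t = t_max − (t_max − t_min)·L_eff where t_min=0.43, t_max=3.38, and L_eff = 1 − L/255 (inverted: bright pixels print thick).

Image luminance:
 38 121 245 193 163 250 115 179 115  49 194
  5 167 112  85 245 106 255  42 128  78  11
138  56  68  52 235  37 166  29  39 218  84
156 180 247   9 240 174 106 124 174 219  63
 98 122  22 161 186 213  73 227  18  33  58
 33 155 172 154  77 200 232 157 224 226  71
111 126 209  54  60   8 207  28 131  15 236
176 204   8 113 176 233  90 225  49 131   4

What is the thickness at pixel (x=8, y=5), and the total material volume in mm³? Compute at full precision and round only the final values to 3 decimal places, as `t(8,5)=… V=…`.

t(8,5)=3.021 V=160.957

span = t_max - t_min = 3.38 - 0.43 = 2.950
L(8,5) = 224, L_eff = 1 - 224/255 = 0.121569 (inverted)
t(8,5) = 3.38 - 2.950·0.121569 = 3.021
Σt over all 8·11 pixels = 213682/1275 ≈ 167.5937255
V = pitch²·Σt = 0.98²·213682/1275 = 160.957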